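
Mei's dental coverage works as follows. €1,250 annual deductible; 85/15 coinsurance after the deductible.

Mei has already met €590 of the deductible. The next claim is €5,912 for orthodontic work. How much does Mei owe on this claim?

€1,447.80

Remaining deductible: €1,250 − €590 = €660.
After the €660 deductible portion, €5,912 − €660 = €5,252 is subject to coinsurance.
Patient's 15% share of €5,252 is €787.80.
So the patient owes €660 + €787.80 = €1,447.80.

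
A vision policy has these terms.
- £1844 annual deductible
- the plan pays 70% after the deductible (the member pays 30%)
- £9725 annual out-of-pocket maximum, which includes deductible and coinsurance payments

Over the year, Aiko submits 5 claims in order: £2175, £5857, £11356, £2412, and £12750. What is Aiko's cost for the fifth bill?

£1894.20

Claim 1 (£2175): £1844 finishes the deductible; £331 goes to coinsurance; 30% of £331 = £99.30. Member owes £1943.30 (running OOP £1943.30).
Claim 2 (£5857): deductible met; 30% of £5857 = £1757.10. Member owes £1757.10 (running OOP £3700.40).
Claim 3 (£11356): deductible met; 30% of £11356 = £3406.80. Member owes £3406.80 (running OOP £7107.20).
Claim 4 (£2412): 30% coinsurance on £2412 = £723.60. Cost to member: £723.60. OOP to date £7830.80.
Claim 5 (£12750): 30% coinsurance on £12750 = £3825. That would push OOP to £11655.80, over the £9725 cap, so member pays £9725 − £7830.80 = £1894.20.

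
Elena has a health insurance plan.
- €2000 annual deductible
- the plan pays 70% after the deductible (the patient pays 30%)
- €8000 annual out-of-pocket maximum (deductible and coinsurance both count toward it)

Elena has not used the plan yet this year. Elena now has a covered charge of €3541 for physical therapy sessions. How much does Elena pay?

Deductible not yet touched, so the first €2000 of the bill goes to the deductible.
The remaining €1541 (= €3541 − €2000) moves to coinsurance.
Patient's 30% share of €1541 is €462.30.
Patient responsibility before any cap: €2000 + €462.30 = €2462.30.
Year-to-date out-of-pocket becomes €0 + €2462.30 = €2462.30, still under the €8000 maximum, so no cap applies.

€2462.30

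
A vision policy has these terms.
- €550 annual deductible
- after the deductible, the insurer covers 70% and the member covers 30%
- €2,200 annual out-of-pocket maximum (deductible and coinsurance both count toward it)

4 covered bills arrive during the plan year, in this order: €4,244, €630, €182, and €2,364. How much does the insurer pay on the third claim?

€127.40

Claim 1 — €4,244: €550 finishes the deductible; €3,694 goes to coinsurance; coinsurance €3,694 × 30% = €1,108.20. Member pays €1,658.20; OOP now €1,658.20. Insurer: €4,244 − €1,658.20 = €2,585.80.
Claim 2 — €630: deductible met; 30% of €630 = €189. Member owes €189 (running OOP €1,847.20). Insurer: €630 − €189 = €441.
Claim 3 — €182: deductible already satisfied, so member's share is 30% × €182 = €54.60. Member pays €54.60; OOP now €1,901.80. Insurer: €182 − €54.60 = €127.40.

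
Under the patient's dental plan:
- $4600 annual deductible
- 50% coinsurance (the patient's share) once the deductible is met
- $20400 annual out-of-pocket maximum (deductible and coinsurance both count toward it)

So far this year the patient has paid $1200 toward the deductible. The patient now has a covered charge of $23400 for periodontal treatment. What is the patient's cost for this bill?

$1200 of the $4600 deductible is already met, leaving $3400.
After the $3400 deductible portion, $23400 − $3400 = $20000 is subject to coinsurance.
Coinsurance: $20000 × 50% = $10000.
Patient responsibility before any cap: $3400 + $10000 = $13400.
Cumulative spending $1200 + $13400 = $14600 stays under the $20400 maximum.

$13400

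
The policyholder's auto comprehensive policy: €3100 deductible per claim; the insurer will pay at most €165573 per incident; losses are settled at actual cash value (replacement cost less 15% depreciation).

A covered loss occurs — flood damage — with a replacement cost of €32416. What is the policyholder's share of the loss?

At 15% depreciation, ACV = €32416 − €4862.40 = €27553.60.
After the deductible, €27553.60 − €3100 = €24453.60 remains.
€24453.60 ≤ €165573, so the limit doesn't bind; insurer pays €24453.60.
Out of pocket: €32416 − €24453.60 = €7962.40.

€7962.40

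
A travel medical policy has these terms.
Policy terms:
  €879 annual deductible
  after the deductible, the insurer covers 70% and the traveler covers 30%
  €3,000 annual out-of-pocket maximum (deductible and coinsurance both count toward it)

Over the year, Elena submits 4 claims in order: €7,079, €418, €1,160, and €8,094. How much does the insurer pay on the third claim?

Bill 1, €7,079: €879 to deductible, leaving €6,200; 30% of €6,200 = €1,860. Cost to traveler: €2,739. OOP to date €2,739. Insurer: €7,079 − €2,739 = €4,340.
Bill 2, €418: deductible met; 30% of €418 = €125.40. Traveler pays €125.40; OOP now €2,864.40. Plan pays €418 − €125.40 = €292.60.
Bill 3, €1,160: deductible met; 30% of €1,160 = €348. OOP would hit €3,212.40 > €3,000, so the cap limits the traveler to €3,000 − €2,864.40 = €135.60. Plan pays €1,160 − €135.60 = €1,024.40.

€1,024.40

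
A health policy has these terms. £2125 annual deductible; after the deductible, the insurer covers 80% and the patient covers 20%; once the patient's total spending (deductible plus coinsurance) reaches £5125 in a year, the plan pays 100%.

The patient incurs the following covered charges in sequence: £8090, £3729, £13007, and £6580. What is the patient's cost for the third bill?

£1061.20

Claim 1 — £8090: deductible takes £2125, £5965 remains; coinsurance £5965 × 20% = £1193. Patient owes £3318 (running OOP £3318).
Claim 2 — £3729: 20% coinsurance on £3729 = £745.80. Patient pays £745.80; OOP now £4063.80.
Claim 3 — £13007: 20% coinsurance on £13007 = £2601.40. Adding that to £4063.80 gives £6665.20, past the £5125 cap; patient pays only £5125 − £4063.80 = £1061.20.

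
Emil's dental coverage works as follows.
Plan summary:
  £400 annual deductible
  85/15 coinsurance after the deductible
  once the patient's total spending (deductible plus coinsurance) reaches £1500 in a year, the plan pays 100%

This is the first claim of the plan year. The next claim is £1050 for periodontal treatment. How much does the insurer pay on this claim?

£552.50

Deductible not yet touched, so the first £400 of the bill goes to the deductible.
After the £400 deductible portion, £1050 − £400 = £650 is subject to coinsurance.
Patient's 15% share of £650 is £97.50.
So the patient owes £400 + £97.50 = £497.50 before any cap.
Total out-of-pocket so far would be £0 + £497.50 = £497.50, below the £1500 cap — no reduction.
The plan picks up £1050 − £497.50 = £552.50.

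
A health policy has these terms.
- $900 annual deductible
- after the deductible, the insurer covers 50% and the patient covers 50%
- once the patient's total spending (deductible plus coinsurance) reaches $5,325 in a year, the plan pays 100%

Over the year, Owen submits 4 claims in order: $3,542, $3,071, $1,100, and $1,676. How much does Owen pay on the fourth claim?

#1 ($3,542): $900 to deductible, leaving $2,642; patient's 50% is $1,321. Patient pays $2,221; OOP now $2,221.
#2 ($3,071): deductible already satisfied, so patient's share is 50% × $3,071 = $1,535.50. Cost to patient: $1,535.50. OOP to date $3,756.50.
#3 ($1,100): deductible already satisfied, so patient's share is 50% × $1,100 = $550. Patient owes $550 (running OOP $4,306.50).
#4 ($1,676): deductible already satisfied, so patient's share is 50% × $1,676 = $838. Patient owes $838 (running OOP $5,144.50).

$838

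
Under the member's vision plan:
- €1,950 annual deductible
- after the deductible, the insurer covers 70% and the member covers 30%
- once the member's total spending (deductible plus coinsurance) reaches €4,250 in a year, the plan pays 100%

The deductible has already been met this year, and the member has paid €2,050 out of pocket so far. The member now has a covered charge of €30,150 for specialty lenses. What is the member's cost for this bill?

The deductible is already satisfied, so the full bill goes to coinsurance.
Coinsurance: €30,150 × 30% = €9,045.
Adding €9,045 to the €2,050 already spent would give €11,095, which exceeds the €4,250 cap; the member pays just €4,250 − €2,050 = €2,200.

€2,200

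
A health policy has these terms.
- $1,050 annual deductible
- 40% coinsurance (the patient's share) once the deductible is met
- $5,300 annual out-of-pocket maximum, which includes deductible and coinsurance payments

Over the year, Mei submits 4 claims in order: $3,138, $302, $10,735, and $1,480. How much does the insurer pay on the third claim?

$7,441

#1 ($3,138): $1,050 to deductible, leaving $2,088; 40% of $2,088 = $835.20. Patient owes $1,885.20 (running OOP $1,885.20). Plan pays $3,138 − $1,885.20 = $1,252.80.
#2 ($302): deductible already satisfied, so patient's share is 40% × $302 = $120.80. Cost to patient: $120.80. OOP to date $2,006. Plan pays $302 − $120.80 = $181.20.
#3 ($10,735): 40% coinsurance on $10,735 = $4,294. OOP would hit $6,300 > $5,300, so the cap limits the patient to $5,300 − $2,006 = $3,294. Plan pays $10,735 − $3,294 = $7,441.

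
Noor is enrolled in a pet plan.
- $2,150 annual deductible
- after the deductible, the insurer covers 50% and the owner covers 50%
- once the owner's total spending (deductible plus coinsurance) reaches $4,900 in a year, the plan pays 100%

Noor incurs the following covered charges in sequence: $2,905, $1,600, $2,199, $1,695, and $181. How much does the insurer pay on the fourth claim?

Bill 1, $2,905: $2,150 finishes the deductible; $755 goes to coinsurance; 50% of $755 = $377.50. Owner pays $2,527.50; OOP now $2,527.50. Plan pays $2,905 − $2,527.50 = $377.50.
Bill 2, $1,600: deductible already satisfied, so owner's share is 50% × $1,600 = $800. Owner owes $800 (running OOP $3,327.50). Insurer: $1,600 − $800 = $800.
Bill 3, $2,199: 50% coinsurance on $2,199 = $1,099.50. Owner owes $1,099.50 (running OOP $4,427). Plan pays $2,199 − $1,099.50 = $1,099.50.
Bill 4, $1,695: 50% coinsurance on $1,695 = $847.50. OOP would hit $5,274.50 > $4,900, so the cap limits the owner to $4,900 − $4,427 = $473. Insurer: $1,695 − $473 = $1,222.

$1,222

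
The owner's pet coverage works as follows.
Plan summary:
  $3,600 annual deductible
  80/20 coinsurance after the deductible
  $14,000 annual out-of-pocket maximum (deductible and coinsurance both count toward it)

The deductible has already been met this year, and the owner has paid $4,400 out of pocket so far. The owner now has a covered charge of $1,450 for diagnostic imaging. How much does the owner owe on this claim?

With the deductible met, the entire $1,450 is subject to coinsurance.
Owner's 20% share of $1,450 is $290.
Cumulative spending $4,400 + $290 = $4,690 stays under the $14,000 maximum.

$290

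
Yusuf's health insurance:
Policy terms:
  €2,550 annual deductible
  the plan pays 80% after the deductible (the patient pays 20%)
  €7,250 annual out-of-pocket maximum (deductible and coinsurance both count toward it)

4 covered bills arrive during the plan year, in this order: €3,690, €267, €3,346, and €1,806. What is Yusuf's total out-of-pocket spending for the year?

Bill 1, €3,690: deductible takes €2,550, €1,140 remains; coinsurance €1,140 × 20% = €228. Cost to patient: €2,778. OOP to date €2,778.
Bill 2, €267: deductible met; 20% of €267 = €53.40. Patient pays €53.40; OOP now €2,831.40.
Bill 3, €3,346: 20% coinsurance on €3,346 = €669.20. Patient owes €669.20 (running OOP €3,500.60).
Bill 4, €1,806: deductible already satisfied, so patient's share is 20% × €1,806 = €361.20. Patient owes €361.20 (running OOP €3,861.80).
Total paid by the patient: €2,778 + €53.40 + €669.20 + €361.20 = €3,861.80.

€3,861.80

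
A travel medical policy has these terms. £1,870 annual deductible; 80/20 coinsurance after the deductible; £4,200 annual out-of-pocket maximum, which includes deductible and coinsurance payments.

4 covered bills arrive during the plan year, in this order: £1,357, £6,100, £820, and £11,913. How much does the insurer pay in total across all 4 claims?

£15,990

Claim 1 — £1,357: fully absorbed by the deductible. Traveler owes £1,357 (running OOP £1,357). Insurer: £1,357 − £1,357 = £0.
Claim 2 — £6,100: £513 to deductible, leaving £5,587; coinsurance £5,587 × 20% = £1,117.40. Traveler pays £1,630.40; OOP now £2,987.40. Insurer: £6,100 − £1,630.40 = £4,469.60.
Claim 3 — £820: deductible already satisfied, so traveler's share is 20% × £820 = £164. Traveler owes £164 (running OOP £3,151.40). Insurer: £820 − £164 = £656.
Claim 4 — £11,913: 20% coinsurance on £11,913 = £2,382.60. That would push OOP to £5,534, over the £4,200 cap, so traveler pays £4,200 − £3,151.40 = £1,048.60. Plan pays £11,913 − £1,048.60 = £10,864.40.
Insurer total = bills − traveler's total = £20,190 − £4,200 = £15,990.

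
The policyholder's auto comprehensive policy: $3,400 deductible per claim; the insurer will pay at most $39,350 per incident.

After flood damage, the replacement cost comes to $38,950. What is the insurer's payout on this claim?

$35,550

After the deductible, $38,950 − $3,400 = $35,550 remains.
That's under the $39,350 cap, so the insurer reimburses the full $35,550.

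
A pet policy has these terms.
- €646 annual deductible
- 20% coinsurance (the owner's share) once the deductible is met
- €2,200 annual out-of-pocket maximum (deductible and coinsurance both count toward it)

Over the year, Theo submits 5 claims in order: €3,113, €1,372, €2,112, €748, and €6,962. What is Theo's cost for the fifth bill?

Claim 1 — €3,113: deductible takes €646, €2,467 remains; owner's 20% is €493.40. Owner owes €1,139.40 (running OOP €1,139.40).
Claim 2 — €1,372: deductible met; 20% of €1,372 = €274.40. Cost to owner: €274.40. OOP to date €1,413.80.
Claim 3 — €2,112: deductible already satisfied, so owner's share is 20% × €2,112 = €422.40. Cost to owner: €422.40. OOP to date €1,836.20.
Claim 4 — €748: 20% coinsurance on €748 = €149.60. Owner pays €149.60; OOP now €1,985.80.
Claim 5 — €6,962: deductible already satisfied, so owner's share is 20% × €6,962 = €1,392.40. OOP would hit €3,378.20 > €2,200, so the cap limits the owner to €2,200 − €1,985.80 = €214.20.

€214.20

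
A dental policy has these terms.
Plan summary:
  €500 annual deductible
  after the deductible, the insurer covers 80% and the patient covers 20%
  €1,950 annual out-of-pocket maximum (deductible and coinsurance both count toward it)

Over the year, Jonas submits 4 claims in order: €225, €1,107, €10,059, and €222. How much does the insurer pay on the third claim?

Bill 1, €225: entire amount goes to the deductible. Patient owes €225 (running OOP €225). Insurer: €225 − €225 = €0.
Bill 2, €1,107: €275 finishes the deductible; €832 goes to coinsurance; 20% of €832 = €166.40. Cost to patient: €441.40. OOP to date €666.40. Insurer: €1,107 − €441.40 = €665.60.
Bill 3, €10,059: 20% coinsurance on €10,059 = €2,011.80. Adding that to €666.40 gives €2,678.20, past the €1,950 cap; patient pays only €1,950 − €666.40 = €1,283.60. Insurer: €10,059 − €1,283.60 = €8,775.40.

€8,775.40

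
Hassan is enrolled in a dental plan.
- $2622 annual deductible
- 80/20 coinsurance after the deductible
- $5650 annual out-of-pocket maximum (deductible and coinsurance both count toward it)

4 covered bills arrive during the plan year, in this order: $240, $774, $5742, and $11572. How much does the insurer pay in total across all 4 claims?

Bill 1, $240: entire amount goes to the deductible. Patient owes $240 (running OOP $240). Insurer: $240 − $240 = $0.
Bill 2, $774: fully absorbed by the deductible. Cost to patient: $774. OOP to date $1014. Insurer: $774 − $774 = $0.
Bill 3, $5742: $1608 to deductible, leaving $4134; 20% of $4134 = $826.80. Patient pays $2434.80; OOP now $3448.80. Plan pays $5742 − $2434.80 = $3307.20.
Bill 4, $11572: 20% coinsurance on $11572 = $2314.40. That would push OOP to $5763.20, over the $5650 cap, so patient pays $5650 − $3448.80 = $2201.20. Insurer: $11572 − $2201.20 = $9370.80.
Insurer total = bills − patient's total = $18328 − $5650 = $12678.

$12678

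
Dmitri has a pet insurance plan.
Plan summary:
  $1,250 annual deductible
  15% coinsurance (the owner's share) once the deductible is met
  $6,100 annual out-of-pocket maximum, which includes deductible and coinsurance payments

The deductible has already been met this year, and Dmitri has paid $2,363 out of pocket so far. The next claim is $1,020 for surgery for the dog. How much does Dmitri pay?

$153

With the deductible met, the entire $1,020 is subject to coinsurance.
Coinsurance: $1,020 × 15% = $153.
Total out-of-pocket so far would be $2,363 + $153 = $2,516, below the $6,100 cap — no reduction.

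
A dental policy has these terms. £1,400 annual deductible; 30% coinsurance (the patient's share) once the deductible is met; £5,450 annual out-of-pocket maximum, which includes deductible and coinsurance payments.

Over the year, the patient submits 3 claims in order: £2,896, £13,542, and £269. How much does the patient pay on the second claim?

Bill 1, £2,896: deductible takes £1,400, £1,496 remains; coinsurance £1,496 × 30% = £448.80. Patient owes £1,848.80 (running OOP £1,848.80).
Bill 2, £13,542: 30% coinsurance on £13,542 = £4,062.60. Adding that to £1,848.80 gives £5,911.40, past the £5,450 cap; patient pays only £5,450 − £1,848.80 = £3,601.20.

£3,601.20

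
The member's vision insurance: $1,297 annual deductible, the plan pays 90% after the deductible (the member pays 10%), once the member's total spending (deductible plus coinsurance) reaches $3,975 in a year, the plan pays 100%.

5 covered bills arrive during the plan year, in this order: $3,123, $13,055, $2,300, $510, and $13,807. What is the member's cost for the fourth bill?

$51

Claim 1 ($3,123): deductible takes $1,297, $1,826 remains; coinsurance $1,826 × 10% = $182.60. Cost to member: $1,479.60. OOP to date $1,479.60.
Claim 2 ($13,055): deductible already satisfied, so member's share is 10% × $13,055 = $1,305.50. Cost to member: $1,305.50. OOP to date $2,785.10.
Claim 3 ($2,300): deductible met; 10% of $2,300 = $230. Cost to member: $230. OOP to date $3,015.10.
Claim 4 ($510): 10% coinsurance on $510 = $51. Member owes $51 (running OOP $3,066.10).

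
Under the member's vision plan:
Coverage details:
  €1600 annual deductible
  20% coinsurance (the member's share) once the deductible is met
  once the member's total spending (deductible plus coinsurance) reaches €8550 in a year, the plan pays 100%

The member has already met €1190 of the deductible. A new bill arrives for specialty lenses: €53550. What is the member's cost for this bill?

€7360

Deductible still to meet: €1600 − €1190 = €410.
The remaining €53140 (= €53550 − €410) moves to coinsurance.
20% of €53140 = €10628 falls to the member.
Member responsibility before any cap: €410 + €10628 = €11038.
Year-to-date out-of-pocket would reach €1190 + €11038 = €12228, above the €8550 maximum, so the member pays only €8550 − €1190 = €7360.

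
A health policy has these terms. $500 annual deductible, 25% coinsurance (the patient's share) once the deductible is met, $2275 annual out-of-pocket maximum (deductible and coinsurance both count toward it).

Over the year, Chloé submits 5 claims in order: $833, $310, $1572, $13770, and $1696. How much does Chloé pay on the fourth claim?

Bill 1, $833: $500 finishes the deductible; $333 goes to coinsurance; 25% of $333 = $83.25. Patient owes $583.25 (running OOP $583.25).
Bill 2, $310: deductible met; 25% of $310 = $77.50. Patient owes $77.50 (running OOP $660.75).
Bill 3, $1572: deductible met; 25% of $1572 = $393. Patient owes $393 (running OOP $1053.75).
Bill 4, $13770: 25% coinsurance on $13770 = $3442.50. That would push OOP to $4496.25, over the $2275 cap, so patient pays $2275 − $1053.75 = $1221.25.

$1221.25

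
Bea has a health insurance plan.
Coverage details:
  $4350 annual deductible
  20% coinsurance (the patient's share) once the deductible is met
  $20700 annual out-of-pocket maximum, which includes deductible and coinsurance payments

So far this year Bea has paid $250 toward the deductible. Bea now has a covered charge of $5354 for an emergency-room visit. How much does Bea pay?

$4350.80

$250 of the $4350 deductible is already met, leaving $4100.
After the $4100 deductible portion, $5354 − $4100 = $1254 is subject to coinsurance.
Patient's 20% share of $1254 is $250.80.
That puts the patient's cost at $4100 + $250.80 = $4350.80 before any cap.
Year-to-date out-of-pocket becomes $250 + $4350.80 = $4600.80, still under the $20700 maximum, so no cap applies.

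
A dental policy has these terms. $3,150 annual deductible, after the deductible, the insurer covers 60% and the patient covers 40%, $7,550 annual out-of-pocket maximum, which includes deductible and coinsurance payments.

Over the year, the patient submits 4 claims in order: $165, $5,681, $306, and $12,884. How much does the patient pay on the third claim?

#1 ($165): all of it applies to the deductible. Cost to patient: $165. OOP to date $165.
#2 ($5,681): $2,985 to deductible, leaving $2,696; 40% of $2,696 = $1,078.40. Patient owes $4,063.40 (running OOP $4,228.40).
#3 ($306): deductible already satisfied, so patient's share is 40% × $306 = $122.40. Cost to patient: $122.40. OOP to date $4,350.80.

$122.40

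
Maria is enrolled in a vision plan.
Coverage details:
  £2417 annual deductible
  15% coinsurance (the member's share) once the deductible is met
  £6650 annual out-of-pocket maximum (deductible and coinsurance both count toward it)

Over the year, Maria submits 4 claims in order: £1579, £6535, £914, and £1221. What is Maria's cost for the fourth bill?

Bill 1, £1579: fully absorbed by the deductible. Member pays £1579; OOP now £1579.
Bill 2, £6535: £838 finishes the deductible; £5697 goes to coinsurance; coinsurance £5697 × 15% = £854.55. Member pays £1692.55; OOP now £3271.55.
Bill 3, £914: 15% coinsurance on £914 = £137.10. Cost to member: £137.10. OOP to date £3408.65.
Bill 4, £1221: deductible already satisfied, so member's share is 15% × £1221 = £183.15. Member pays £183.15; OOP now £3591.80.

£183.15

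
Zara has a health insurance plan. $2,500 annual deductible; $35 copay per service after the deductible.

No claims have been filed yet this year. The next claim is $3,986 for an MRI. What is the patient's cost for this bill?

$2,535

Nothing has been paid toward the $2,500 deductible, so the first $2,500 of this charge is applied there.
The remaining $1,486 (= $3,986 − $2,500) moves to the copay.
Copay on this service: $35.
That puts the patient's cost at $2,500 + $35 = $2,535.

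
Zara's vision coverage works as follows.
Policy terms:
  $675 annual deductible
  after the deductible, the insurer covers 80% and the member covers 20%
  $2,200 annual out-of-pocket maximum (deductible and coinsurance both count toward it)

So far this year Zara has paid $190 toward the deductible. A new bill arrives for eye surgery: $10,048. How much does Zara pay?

$190 of the $675 deductible is already met, leaving $485.
That leaves $10,048 − $485 = $9,563 for coinsurance.
Member's 20% share of $9,563 is $1,912.60.
So the member owes $485 + $1,912.60 = $2,397.60 before any cap.
Year-to-date out-of-pocket would reach $190 + $2,397.60 = $2,587.60, above the $2,200 maximum, so the member pays only $2,200 − $190 = $2,010.

$2,010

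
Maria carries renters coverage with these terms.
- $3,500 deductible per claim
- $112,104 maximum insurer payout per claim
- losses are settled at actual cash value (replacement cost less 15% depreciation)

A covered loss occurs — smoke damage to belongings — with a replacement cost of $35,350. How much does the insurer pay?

At 15% depreciation, ACV = $35,350 − $5,302.50 = $30,047.50.
Subtract the deductible: $30,047.50 − $3,500 = $26,547.50.
That's under the $112,104 cap, so the insurer reimburses the full $26,547.50.

$26,547.50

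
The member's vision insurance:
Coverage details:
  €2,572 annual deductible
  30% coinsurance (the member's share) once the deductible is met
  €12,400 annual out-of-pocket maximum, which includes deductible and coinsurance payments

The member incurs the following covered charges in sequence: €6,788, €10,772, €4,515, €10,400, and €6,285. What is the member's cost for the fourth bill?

€3,120

Claim 1 — €6,788: €2,572 to deductible, leaving €4,216; 30% of €4,216 = €1,264.80. Member owes €3,836.80 (running OOP €3,836.80).
Claim 2 — €10,772: 30% coinsurance on €10,772 = €3,231.60. Cost to member: €3,231.60. OOP to date €7,068.40.
Claim 3 — €4,515: deductible met; 30% of €4,515 = €1,354.50. Member owes €1,354.50 (running OOP €8,422.90).
Claim 4 — €10,400: 30% coinsurance on €10,400 = €3,120. Cost to member: €3,120. OOP to date €11,542.90.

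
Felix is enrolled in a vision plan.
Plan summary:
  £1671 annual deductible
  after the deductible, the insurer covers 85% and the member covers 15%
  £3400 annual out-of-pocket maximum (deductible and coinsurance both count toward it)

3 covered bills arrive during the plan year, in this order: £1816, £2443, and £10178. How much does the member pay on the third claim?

#1 (£1816): £1671 to deductible, leaving £145; 15% of £145 = £21.75. Member owes £1692.75 (running OOP £1692.75).
#2 (£2443): deductible already satisfied, so member's share is 15% × £2443 = £366.45. Member pays £366.45; OOP now £2059.20.
#3 (£10178): 15% coinsurance on £10178 = £1526.70. That would push OOP to £3585.90, over the £3400 cap, so member pays £3400 − £2059.20 = £1340.80.

£1340.80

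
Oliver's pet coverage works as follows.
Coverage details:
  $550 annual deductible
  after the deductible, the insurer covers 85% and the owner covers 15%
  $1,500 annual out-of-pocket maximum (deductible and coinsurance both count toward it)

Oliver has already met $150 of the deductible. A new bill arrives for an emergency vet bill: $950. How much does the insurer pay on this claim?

Deductible still to meet: $550 − $150 = $400.
After the $400 deductible portion, $950 − $400 = $550 is subject to coinsurance.
Owner's 15% share of $550 is $82.50.
Owner responsibility before any cap: $400 + $82.50 = $482.50.
Year-to-date out-of-pocket becomes $150 + $482.50 = $632.50, still under the $1,500 maximum, so no cap applies.
The plan picks up $950 − $482.50 = $467.50.

$467.50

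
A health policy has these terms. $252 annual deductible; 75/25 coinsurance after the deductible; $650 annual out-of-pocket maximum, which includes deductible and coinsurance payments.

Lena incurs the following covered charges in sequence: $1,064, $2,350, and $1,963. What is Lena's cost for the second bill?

$195

Claim 1 — $1,064: $252 finishes the deductible; $812 goes to coinsurance; patient's 25% is $203. Cost to patient: $455. OOP to date $455.
Claim 2 — $2,350: deductible met; 25% of $2,350 = $587.50. That would push OOP to $1,042.50, over the $650 cap, so patient pays $650 − $455 = $195.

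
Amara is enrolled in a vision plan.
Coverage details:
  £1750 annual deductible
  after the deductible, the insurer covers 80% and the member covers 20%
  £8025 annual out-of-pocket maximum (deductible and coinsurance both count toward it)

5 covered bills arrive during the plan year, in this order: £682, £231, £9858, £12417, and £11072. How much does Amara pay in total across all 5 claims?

Bill 1, £682: entire amount goes to the deductible. Cost to member: £682. OOP to date £682.
Bill 2, £231: fully absorbed by the deductible. Member pays £231; OOP now £913.
Bill 3, £9858: £837 finishes the deductible; £9021 goes to coinsurance; member's 20% is £1804.20. Member pays £2641.20; OOP now £3554.20.
Bill 4, £12417: 20% coinsurance on £12417 = £2483.40. Member owes £2483.40 (running OOP £6037.60).
Bill 5, £11072: deductible already satisfied, so member's share is 20% × £11072 = £2214.40. That would push OOP to £8252, over the £8025 cap, so member pays £8025 − £6037.60 = £1987.40.
Total paid by the member: £682 + £231 + £2641.20 + £2483.40 + £1987.40 = £8025.

£8025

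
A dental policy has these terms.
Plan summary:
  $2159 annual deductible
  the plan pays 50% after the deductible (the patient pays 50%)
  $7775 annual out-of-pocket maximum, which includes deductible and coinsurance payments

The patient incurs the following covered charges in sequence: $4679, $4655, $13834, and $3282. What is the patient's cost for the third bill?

$2028.50

#1 ($4679): deductible takes $2159, $2520 remains; 50% of $2520 = $1260. Patient pays $3419; OOP now $3419.
#2 ($4655): deductible met; 50% of $4655 = $2327.50. Patient pays $2327.50; OOP now $5746.50.
#3 ($13834): deductible met; 50% of $13834 = $6917. Adding that to $5746.50 gives $12663.50, past the $7775 cap; patient pays only $7775 − $5746.50 = $2028.50.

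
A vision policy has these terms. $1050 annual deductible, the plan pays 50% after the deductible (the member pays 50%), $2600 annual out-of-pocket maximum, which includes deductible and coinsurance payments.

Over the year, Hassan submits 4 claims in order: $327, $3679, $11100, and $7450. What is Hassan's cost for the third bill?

$72

Bill 1, $327: entire amount goes to the deductible. Member owes $327 (running OOP $327).
Bill 2, $3679: $723 to deductible, leaving $2956; member's 50% is $1478. Member pays $2201; OOP now $2528.
Bill 3, $11100: deductible met; 50% of $11100 = $5550. Adding that to $2528 gives $8078, past the $2600 cap; member pays only $2600 − $2528 = $72.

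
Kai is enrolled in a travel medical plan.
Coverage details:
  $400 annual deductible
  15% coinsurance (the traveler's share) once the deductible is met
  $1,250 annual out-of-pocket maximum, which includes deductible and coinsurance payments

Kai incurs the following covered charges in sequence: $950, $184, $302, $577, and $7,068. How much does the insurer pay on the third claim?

Claim 1 — $950: $400 finishes the deductible; $550 goes to coinsurance; 15% of $550 = $82.50. Traveler owes $482.50 (running OOP $482.50). Insurer: $950 − $482.50 = $467.50.
Claim 2 — $184: 15% coinsurance on $184 = $27.60. Traveler pays $27.60; OOP now $510.10. Insurer: $184 − $27.60 = $156.40.
Claim 3 — $302: 15% coinsurance on $302 = $45.30. Cost to traveler: $45.30. OOP to date $555.40. Insurer: $302 − $45.30 = $256.70.

$256.70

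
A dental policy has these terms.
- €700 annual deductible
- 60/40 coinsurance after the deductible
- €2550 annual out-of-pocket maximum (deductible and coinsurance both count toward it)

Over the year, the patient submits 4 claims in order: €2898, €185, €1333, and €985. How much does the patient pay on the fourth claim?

€363.60

#1 (€2898): deductible takes €700, €2198 remains; patient's 40% is €879.20. Cost to patient: €1579.20. OOP to date €1579.20.
#2 (€185): deductible met; 40% of €185 = €74. Patient pays €74; OOP now €1653.20.
#3 (€1333): deductible met; 40% of €1333 = €533.20. Patient pays €533.20; OOP now €2186.40.
#4 (€985): deductible already satisfied, so patient's share is 40% × €985 = €394. That would push OOP to €2580.40, over the €2550 cap, so patient pays €2550 − €2186.40 = €363.60.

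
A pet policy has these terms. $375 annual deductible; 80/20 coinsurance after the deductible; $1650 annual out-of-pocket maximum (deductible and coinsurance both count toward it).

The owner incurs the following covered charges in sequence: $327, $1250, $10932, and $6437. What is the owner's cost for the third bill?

$1034.60

Claim 1 — $327: fully absorbed by the deductible. Owner pays $327; OOP now $327.
Claim 2 — $1250: $48 finishes the deductible; $1202 goes to coinsurance; owner's 20% is $240.40. Owner pays $288.40; OOP now $615.40.
Claim 3 — $10932: deductible met; 20% of $10932 = $2186.40. Adding that to $615.40 gives $2801.80, past the $1650 cap; owner pays only $1650 − $615.40 = $1034.60.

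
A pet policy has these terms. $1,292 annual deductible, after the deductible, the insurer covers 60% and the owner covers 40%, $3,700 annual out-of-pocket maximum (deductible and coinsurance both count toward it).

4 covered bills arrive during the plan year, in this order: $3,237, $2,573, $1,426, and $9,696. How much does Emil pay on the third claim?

#1 ($3,237): $1,292 finishes the deductible; $1,945 goes to coinsurance; 40% of $1,945 = $778. Owner pays $2,070; OOP now $2,070.
#2 ($2,573): 40% coinsurance on $2,573 = $1,029.20. Owner pays $1,029.20; OOP now $3,099.20.
#3 ($1,426): 40% coinsurance on $1,426 = $570.40. Cost to owner: $570.40. OOP to date $3,669.60.

$570.40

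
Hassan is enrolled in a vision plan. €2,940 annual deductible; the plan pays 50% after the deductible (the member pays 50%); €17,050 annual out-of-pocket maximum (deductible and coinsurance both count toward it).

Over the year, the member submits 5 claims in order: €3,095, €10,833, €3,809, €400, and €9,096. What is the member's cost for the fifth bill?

€4,548

Claim 1 — €3,095: €2,940 to deductible, leaving €155; coinsurance €155 × 50% = €77.50. Cost to member: €3,017.50. OOP to date €3,017.50.
Claim 2 — €10,833: deductible met; 50% of €10,833 = €5,416.50. Member pays €5,416.50; OOP now €8,434.
Claim 3 — €3,809: deductible already satisfied, so member's share is 50% × €3,809 = €1,904.50. Cost to member: €1,904.50. OOP to date €10,338.50.
Claim 4 — €400: deductible already satisfied, so member's share is 50% × €400 = €200. Cost to member: €200. OOP to date €10,538.50.
Claim 5 — €9,096: deductible already satisfied, so member's share is 50% × €9,096 = €4,548. Member owes €4,548 (running OOP €15,086.50).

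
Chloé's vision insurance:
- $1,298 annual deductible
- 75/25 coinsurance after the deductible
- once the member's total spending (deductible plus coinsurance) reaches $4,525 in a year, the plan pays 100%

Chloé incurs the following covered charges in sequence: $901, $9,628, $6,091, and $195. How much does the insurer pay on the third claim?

$5,171.75

#1 ($901): all of it applies to the deductible. Member owes $901 (running OOP $901). Insurer: $901 − $901 = $0.
#2 ($9,628): $397 finishes the deductible; $9,231 goes to coinsurance; member's 25% is $2,307.75. Cost to member: $2,704.75. OOP to date $3,605.75. Insurer: $9,628 − $2,704.75 = $6,923.25.
#3 ($6,091): deductible already satisfied, so member's share is 25% × $6,091 = $1,522.75. That would push OOP to $5,128.50, over the $4,525 cap, so member pays $4,525 − $3,605.75 = $919.25. Plan pays $6,091 − $919.25 = $5,171.75.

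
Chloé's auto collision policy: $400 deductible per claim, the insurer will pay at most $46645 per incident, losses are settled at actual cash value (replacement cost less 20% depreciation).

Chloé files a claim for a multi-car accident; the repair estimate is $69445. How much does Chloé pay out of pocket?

At 20% depreciation, ACV = $69445 − $13889 = $55556.
Subtract the deductible: $55556 − $400 = $55156.
Since $55156 > $46645, the payout is capped at $46645.
Out of pocket: $69445 − $46645 = $22800.

$22800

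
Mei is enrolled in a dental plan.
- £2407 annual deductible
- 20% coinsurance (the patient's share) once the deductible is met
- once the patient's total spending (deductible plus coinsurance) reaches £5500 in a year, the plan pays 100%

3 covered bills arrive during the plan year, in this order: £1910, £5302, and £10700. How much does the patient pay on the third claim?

£2132

#1 (£1910): fully absorbed by the deductible. Patient owes £1910 (running OOP £1910).
#2 (£5302): £497 finishes the deductible; £4805 goes to coinsurance; coinsurance £4805 × 20% = £961. Patient pays £1458; OOP now £3368.
#3 (£10700): 20% coinsurance on £10700 = £2140. OOP would hit £5508 > £5500, so the cap limits the patient to £5500 − £3368 = £2132.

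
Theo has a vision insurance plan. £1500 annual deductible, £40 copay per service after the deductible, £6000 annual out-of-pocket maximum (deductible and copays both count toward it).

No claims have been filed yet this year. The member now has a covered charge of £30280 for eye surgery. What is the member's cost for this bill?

Deductible not yet touched, so the first £1500 of the bill goes to the deductible.
After the £1500 deductible portion, £30280 − £1500 = £28780 is subject to the copay.
Copay on this service: £40.
That puts the member's cost at £1500 + £40 = £1540 before any cap.
Total out-of-pocket so far would be £0 + £1540 = £1540, below the £6000 cap — no reduction.

£1540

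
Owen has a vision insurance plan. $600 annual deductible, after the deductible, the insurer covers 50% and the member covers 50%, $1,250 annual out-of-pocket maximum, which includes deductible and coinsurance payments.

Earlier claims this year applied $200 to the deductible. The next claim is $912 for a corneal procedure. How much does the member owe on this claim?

$200 of the $600 deductible is already met, leaving $400.
The remaining $512 (= $912 − $400) moves to coinsurance.
50% of $512 = $256 falls to the member.
So the member owes $400 + $256 = $656 before any cap.
Cumulative spending $200 + $656 = $856 stays under the $1,250 maximum.

$656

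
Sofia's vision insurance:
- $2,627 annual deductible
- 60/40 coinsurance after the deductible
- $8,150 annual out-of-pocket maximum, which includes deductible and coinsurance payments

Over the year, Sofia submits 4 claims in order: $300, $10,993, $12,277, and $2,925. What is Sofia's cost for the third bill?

Bill 1, $300: fully absorbed by the deductible. Member pays $300; OOP now $300.
Bill 2, $10,993: $2,327 finishes the deductible; $8,666 goes to coinsurance; coinsurance $8,666 × 40% = $3,466.40. Member owes $5,793.40 (running OOP $6,093.40).
Bill 3, $12,277: deductible already satisfied, so member's share is 40% × $12,277 = $4,910.80. Adding that to $6,093.40 gives $11,004.20, past the $8,150 cap; member pays only $8,150 − $6,093.40 = $2,056.60.

$2,056.60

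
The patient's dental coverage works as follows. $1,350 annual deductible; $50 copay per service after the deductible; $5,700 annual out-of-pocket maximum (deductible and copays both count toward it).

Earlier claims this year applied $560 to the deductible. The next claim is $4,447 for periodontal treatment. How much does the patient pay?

$560 of the $1,350 deductible is already met, leaving $790.
That leaves $4,447 − $790 = $3,657 for the copay.
Copay on this service: $50.
That puts the patient's cost at $790 + $50 = $840 before any cap.
Total out-of-pocket so far would be $560 + $840 = $1,400, below the $5,700 cap — no reduction.

$840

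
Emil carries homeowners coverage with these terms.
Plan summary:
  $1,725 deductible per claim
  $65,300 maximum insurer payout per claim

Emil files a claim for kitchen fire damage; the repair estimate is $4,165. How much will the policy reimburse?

Subtract the deductible: $4,165 − $1,725 = $2,440.
$2,440 is within the $65,300 limit, so the insurer pays $2,440.

$2,440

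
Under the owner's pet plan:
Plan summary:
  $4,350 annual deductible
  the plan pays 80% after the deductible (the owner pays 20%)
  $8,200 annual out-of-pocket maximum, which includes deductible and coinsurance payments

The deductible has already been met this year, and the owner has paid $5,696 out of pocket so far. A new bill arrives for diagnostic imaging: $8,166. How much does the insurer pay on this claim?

The deductible is already satisfied, so the full bill goes to coinsurance.
20% of $8,166 = $1,633.20 falls to the owner.
Cumulative spending $5,696 + $1,633.20 = $7,329.20 stays under the $8,200 maximum.
Insurer pays the balance: $8,166 − $1,633.20 = $6,532.80.

$6,532.80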